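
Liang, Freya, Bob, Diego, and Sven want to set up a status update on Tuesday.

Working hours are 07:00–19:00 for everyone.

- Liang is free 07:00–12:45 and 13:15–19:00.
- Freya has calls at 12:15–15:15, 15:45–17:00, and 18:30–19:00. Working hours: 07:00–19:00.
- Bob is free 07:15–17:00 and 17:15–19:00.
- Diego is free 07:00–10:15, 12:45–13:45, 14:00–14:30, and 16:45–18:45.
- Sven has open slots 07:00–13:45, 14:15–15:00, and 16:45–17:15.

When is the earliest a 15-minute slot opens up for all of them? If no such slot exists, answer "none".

07:15

Freya free within 07:00–19:00: 07:00–12:15, 15:15–15:45, 17:00–18:30.
Liang ∩ Freya: 07:00–12:15, 15:15–15:45, 17:00–18:30.
Liang ∩ Freya ∩ Bob: 07:15–12:15, 15:15–15:45, 17:15–18:30.
Liang ∩ Freya ∩ Bob ∩ Diego: 07:15–10:15, 17:15–18:30.
Liang ∩ Freya ∩ Bob ∩ Diego ∩ Sven: 07:15–10:15.
Windows ≥ 15 min: 07:15–10:15.
Earliest such window starts at 07:15.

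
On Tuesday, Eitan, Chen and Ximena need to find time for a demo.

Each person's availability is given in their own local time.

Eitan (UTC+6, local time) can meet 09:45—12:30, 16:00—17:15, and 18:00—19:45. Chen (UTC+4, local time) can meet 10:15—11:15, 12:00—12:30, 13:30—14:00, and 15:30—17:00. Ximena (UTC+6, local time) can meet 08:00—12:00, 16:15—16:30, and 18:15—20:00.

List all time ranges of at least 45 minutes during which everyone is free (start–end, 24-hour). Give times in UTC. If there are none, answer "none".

12:15–13:00

Eitan → UTC: 03:45–06:30, 10:00–11:15, 12:00–13:45.
Chen → UTC: 06:15–07:15, 08:00–08:30, 09:30–10:00, 11:30–13:00.
Ximena → UTC: 02:00–06:00, 10:15–10:30, 12:15–14:00.
Eitan ∩ Chen: 06:15–06:30, 12:00–13:00.
Eitan ∩ Chen ∩ Ximena: 12:15–13:00.
Windows ≥ 45 min: 12:15–13:00.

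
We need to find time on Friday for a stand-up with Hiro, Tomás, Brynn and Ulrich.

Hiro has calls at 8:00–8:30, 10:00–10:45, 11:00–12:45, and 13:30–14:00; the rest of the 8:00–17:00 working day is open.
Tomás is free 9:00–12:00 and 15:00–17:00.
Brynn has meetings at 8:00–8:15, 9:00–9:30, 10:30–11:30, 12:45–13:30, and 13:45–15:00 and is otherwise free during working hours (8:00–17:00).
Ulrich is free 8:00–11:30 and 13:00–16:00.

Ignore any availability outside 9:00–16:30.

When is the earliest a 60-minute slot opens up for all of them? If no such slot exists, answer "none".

15:00

Hiro free within 08:00–17:00: 08:30–10:00, 10:45–11:00, 12:45–13:30, 14:00–17:00.
Brynn free within 08:00–17:00: 08:15–09:00, 09:30–10:30, 11:30–12:45, 13:30–13:45, 15:00–17:00.
Hiro ∩ Tomás: 09:00–10:00, 10:45–11:00, 15:00–17:00.
Hiro ∩ Tomás ∩ Brynn: 09:30–10:00, 15:00–17:00.
Hiro ∩ Tomás ∩ Brynn ∩ Ulrich: 09:30–10:00, 15:00–16:00.
Restricted to 09:00–16:30: 09:30–10:00, 15:00–16:00.
Windows ≥ 60 min: 15:00–16:00.
Earliest such window starts at 15:00.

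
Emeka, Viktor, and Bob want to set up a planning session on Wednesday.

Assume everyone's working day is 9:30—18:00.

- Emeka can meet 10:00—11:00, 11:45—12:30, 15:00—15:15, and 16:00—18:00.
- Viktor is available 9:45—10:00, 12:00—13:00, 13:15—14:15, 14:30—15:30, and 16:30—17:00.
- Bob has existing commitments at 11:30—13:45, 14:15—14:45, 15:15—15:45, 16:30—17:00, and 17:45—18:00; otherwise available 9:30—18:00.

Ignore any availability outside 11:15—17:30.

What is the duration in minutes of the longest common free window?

Bob free within 09:30–18:00: 09:30–11:30, 13:45–14:15, 14:45–15:15, 15:45–16:30, 17:00–17:45.
Emeka ∩ Viktor: 12:00–12:30, 15:00–15:15, 16:30–17:00.
Emeka ∩ Viktor ∩ Bob: 15:00–15:15.
Restricted to 11:15–17:30: 15:00–15:15.
Single common window of 15 minutes.

15 minutes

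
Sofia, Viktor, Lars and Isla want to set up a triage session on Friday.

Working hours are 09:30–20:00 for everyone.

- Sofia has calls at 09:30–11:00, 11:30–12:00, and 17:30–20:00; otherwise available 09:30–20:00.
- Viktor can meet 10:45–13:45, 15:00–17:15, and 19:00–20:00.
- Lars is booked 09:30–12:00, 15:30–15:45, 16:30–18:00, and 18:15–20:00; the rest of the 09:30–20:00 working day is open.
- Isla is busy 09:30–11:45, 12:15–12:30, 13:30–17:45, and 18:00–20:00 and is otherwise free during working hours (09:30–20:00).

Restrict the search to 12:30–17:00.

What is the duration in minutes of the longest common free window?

60 minutes

Sofia free within 09:30–20:00: 11:00–11:30, 12:00–17:30.
Lars free within 09:30–20:00: 12:00–15:30, 15:45–16:30, 18:00–18:15.
Isla free within 09:30–20:00: 11:45–12:15, 12:30–13:30, 17:45–18:00.
Sofia ∩ Viktor: 11:00–11:30, 12:00–13:45, 15:00–17:15.
Sofia ∩ Viktor ∩ Lars: 12:00–13:45, 15:00–15:30, 15:45–16:30.
Sofia ∩ Viktor ∩ Lars ∩ Isla: 12:00–12:15, 12:30–13:30.
Restricted to 12:30–17:00: 12:30–13:30.
Single common window of 60 minutes.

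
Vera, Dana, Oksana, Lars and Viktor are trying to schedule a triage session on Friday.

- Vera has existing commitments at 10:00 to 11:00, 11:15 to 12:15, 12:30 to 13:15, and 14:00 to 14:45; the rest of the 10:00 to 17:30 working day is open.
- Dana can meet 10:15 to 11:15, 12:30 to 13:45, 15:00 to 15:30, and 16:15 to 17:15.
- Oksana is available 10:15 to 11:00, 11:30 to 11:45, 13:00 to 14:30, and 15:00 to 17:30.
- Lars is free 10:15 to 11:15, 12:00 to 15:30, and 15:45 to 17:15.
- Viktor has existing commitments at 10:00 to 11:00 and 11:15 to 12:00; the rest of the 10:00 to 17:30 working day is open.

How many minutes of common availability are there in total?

120 minutes

Vera free within 10:00–17:30: 11:00–11:15, 12:15–12:30, 13:15–14:00, 14:45–17:30.
Viktor free within 10:00–17:30: 11:00–11:15, 12:00–17:30.
Vera ∩ Dana: 11:00–11:15, 13:15–13:45, 15:00–15:30, 16:15–17:15.
Vera ∩ Dana ∩ Oksana: 13:15–13:45, 15:00–15:30, 16:15–17:15.
Vera ∩ Dana ∩ Oksana ∩ Lars: 13:15–13:45, 15:00–15:30, 16:15–17:15.
Vera ∩ Dana ∩ Oksana ∩ Lars ∩ Viktor: 13:15–13:45, 15:00–15:30, 16:15–17:15.
Total common minutes: 30 + 30 + 60 = 120.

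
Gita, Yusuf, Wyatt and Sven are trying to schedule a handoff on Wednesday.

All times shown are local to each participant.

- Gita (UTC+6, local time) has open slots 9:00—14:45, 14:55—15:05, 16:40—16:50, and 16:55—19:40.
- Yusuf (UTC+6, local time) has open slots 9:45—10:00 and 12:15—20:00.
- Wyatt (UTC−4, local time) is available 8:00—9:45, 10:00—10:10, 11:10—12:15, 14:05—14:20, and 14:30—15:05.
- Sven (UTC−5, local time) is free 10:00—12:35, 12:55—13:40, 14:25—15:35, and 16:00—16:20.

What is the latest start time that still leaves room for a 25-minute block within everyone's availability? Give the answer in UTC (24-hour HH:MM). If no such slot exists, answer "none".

Gita → UTC: 03:00–08:45, 08:55–09:05, 10:40–10:50, 10:55–13:40.
Yusuf → UTC: 03:45–04:00, 06:15–14:00.
Wyatt → UTC: 12:00–13:45, 14:00–14:10, 15:10–16:15, 18:05–18:20, 18:30–19:05.
Sven → UTC: 15:00–17:35, 17:55–18:40, 19:25–20:35, 21:00–21:20.
Gita ∩ Yusuf: 03:45–04:00, 06:15–08:45, 08:55–09:05, 10:40–10:50, 10:55–13:40.
Gita ∩ Yusuf ∩ Wyatt: 12:00–13:40.
Gita ∩ Yusuf ∩ Wyatt ∩ Sven: (none).
Windows ≥ 25 min: (none).

none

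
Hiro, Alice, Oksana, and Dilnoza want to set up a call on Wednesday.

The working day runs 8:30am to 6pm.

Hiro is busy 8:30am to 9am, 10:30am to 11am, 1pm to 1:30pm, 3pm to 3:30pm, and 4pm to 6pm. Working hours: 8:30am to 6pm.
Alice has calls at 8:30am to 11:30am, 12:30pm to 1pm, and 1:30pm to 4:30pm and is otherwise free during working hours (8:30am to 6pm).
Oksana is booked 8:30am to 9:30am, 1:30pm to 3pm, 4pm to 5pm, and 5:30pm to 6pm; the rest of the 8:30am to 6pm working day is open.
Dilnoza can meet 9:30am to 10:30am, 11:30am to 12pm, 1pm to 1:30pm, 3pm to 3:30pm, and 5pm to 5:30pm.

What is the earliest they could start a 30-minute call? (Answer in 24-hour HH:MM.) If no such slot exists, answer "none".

Hiro free within 08:30–18:00: 09:00–10:30, 11:00–13:00, 13:30–15:00, 15:30–16:00.
Alice free within 08:30–18:00: 11:30–12:30, 13:00–13:30, 16:30–18:00.
Oksana free within 08:30–18:00: 09:30–13:30, 15:00–16:00, 17:00–17:30.
Hiro ∩ Alice: 11:30–12:30.
Hiro ∩ Alice ∩ Oksana: 11:30–12:30.
Hiro ∩ Alice ∩ Oksana ∩ Dilnoza: 11:30–12:00.
Windows ≥ 30 min: 11:30–12:00.
Earliest such window starts at 11:30.

11:30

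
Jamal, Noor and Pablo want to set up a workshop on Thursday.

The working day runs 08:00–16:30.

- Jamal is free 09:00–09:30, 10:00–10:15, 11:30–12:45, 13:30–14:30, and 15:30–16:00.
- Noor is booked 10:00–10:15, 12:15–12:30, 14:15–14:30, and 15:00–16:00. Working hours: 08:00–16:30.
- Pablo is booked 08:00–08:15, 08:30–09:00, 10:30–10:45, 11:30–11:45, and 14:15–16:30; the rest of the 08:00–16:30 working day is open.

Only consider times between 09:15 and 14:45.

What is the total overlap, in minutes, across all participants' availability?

Noor free within 08:00–16:30: 08:00–10:00, 10:15–12:15, 12:30–14:15, 14:30–15:00, 16:00–16:30.
Pablo free within 08:00–16:30: 08:15–08:30, 09:00–10:30, 10:45–11:30, 11:45–14:15.
Jamal ∩ Noor: 09:00–09:30, 11:30–12:15, 12:30–12:45, 13:30–14:15.
Jamal ∩ Noor ∩ Pablo: 09:00–09:30, 11:45–12:15, 12:30–12:45, 13:30–14:15.
Restricted to 09:15–14:45: 09:15–09:30, 11:45–12:15, 12:30–12:45, 13:30–14:15.
Total common minutes: 15 + 30 + 15 + 45 = 105.

105 minutes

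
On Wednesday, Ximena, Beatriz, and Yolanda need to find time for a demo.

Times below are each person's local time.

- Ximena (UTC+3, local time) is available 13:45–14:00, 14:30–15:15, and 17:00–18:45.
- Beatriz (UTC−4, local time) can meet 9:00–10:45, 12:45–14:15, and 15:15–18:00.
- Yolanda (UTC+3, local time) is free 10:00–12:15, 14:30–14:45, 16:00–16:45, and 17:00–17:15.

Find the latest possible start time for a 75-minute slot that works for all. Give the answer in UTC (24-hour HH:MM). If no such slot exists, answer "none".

Ximena → UTC: 10:45–11:00, 11:30–12:15, 14:00–15:45.
Beatriz → UTC: 13:00–14:45, 16:45–18:15, 19:15–22:00.
Yolanda → UTC: 07:00–09:15, 11:30–11:45, 13:00–13:45, 14:00–14:15.
Ximena ∩ Beatriz: 14:00–14:45.
Ximena ∩ Beatriz ∩ Yolanda: 14:00–14:15.
Windows ≥ 75 min: (none).

none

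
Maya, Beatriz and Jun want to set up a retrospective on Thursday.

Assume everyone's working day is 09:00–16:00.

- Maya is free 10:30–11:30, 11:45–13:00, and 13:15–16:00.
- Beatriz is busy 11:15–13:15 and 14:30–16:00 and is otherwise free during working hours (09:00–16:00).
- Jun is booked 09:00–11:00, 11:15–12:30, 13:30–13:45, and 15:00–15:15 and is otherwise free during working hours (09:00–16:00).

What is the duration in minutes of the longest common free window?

45 minutes

Beatriz free within 09:00–16:00: 09:00–11:15, 13:15–14:30.
Jun free within 09:00–16:00: 11:00–11:15, 12:30–13:30, 13:45–15:00, 15:15–16:00.
Maya ∩ Beatriz: 10:30–11:15, 13:15–14:30.
Maya ∩ Beatriz ∩ Jun: 11:00–11:15, 13:15–13:30, 13:45–14:30.
Common window lengths: 15, 15, 45 min; longest is 45.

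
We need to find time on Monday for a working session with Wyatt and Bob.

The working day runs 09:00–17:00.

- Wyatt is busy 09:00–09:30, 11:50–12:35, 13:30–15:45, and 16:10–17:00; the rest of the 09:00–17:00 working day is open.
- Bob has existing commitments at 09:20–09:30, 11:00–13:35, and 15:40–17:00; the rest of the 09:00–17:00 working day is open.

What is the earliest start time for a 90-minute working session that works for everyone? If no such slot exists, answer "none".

Wyatt free within 09:00–17:00: 09:30–11:50, 12:35–13:30, 15:45–16:10.
Bob free within 09:00–17:00: 09:00–09:20, 09:30–11:00, 13:35–15:40.
Wyatt ∩ Bob: 09:30–11:00.
Windows ≥ 90 min: 09:30–11:00.
Earliest such window starts at 09:30.

09:30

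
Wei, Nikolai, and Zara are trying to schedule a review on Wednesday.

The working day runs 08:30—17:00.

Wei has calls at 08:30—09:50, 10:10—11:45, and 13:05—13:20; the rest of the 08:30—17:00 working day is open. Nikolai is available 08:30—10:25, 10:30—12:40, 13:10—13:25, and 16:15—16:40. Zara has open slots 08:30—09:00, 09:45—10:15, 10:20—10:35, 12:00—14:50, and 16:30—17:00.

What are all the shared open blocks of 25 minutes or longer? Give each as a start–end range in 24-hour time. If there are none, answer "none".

Wei free within 08:30–17:00: 09:50–10:10, 11:45–13:05, 13:20–17:00.
Wei ∩ Nikolai: 09:50–10:10, 11:45–12:40, 13:20–13:25, 16:15–16:40.
Wei ∩ Nikolai ∩ Zara: 09:50–10:10, 12:00–12:40, 13:20–13:25, 16:30–16:40.
Windows ≥ 25 min: 12:00–12:40.

12:00–12:40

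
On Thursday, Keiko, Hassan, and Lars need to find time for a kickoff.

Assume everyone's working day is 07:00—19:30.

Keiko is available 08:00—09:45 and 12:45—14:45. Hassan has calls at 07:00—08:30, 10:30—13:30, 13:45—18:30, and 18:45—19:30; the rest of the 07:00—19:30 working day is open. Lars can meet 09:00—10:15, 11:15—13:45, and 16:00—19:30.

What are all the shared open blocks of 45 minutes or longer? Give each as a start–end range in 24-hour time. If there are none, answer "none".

09:00–09:45

Hassan free within 07:00–19:30: 08:30–10:30, 13:30–13:45, 18:30–18:45.
Keiko ∩ Hassan: 08:30–09:45, 13:30–13:45.
Keiko ∩ Hassan ∩ Lars: 09:00–09:45, 13:30–13:45.
Windows ≥ 45 min: 09:00–09:45.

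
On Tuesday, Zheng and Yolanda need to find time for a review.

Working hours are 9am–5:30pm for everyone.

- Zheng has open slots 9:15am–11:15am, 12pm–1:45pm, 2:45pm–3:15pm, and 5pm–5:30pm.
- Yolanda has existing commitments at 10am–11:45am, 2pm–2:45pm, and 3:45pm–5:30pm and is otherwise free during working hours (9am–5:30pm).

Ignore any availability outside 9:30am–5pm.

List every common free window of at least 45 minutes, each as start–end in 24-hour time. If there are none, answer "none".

12:00–13:45

Yolanda free within 09:00–17:30: 09:00–10:00, 11:45–14:00, 14:45–15:45.
Zheng ∩ Yolanda: 09:15–10:00, 12:00–13:45, 14:45–15:15.
Restricted to 09:30–17:00: 09:30–10:00, 12:00–13:45, 14:45–15:15.
Windows ≥ 45 min: 12:00–13:45.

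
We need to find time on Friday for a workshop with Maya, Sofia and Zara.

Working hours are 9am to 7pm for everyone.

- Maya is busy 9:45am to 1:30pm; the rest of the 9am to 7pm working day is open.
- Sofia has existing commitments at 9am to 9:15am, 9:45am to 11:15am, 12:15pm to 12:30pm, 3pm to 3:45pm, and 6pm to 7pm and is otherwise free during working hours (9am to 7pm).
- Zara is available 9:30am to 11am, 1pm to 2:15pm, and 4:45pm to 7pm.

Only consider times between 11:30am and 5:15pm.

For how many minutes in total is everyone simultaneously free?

75 minutes

Maya free within 09:00–19:00: 09:00–09:45, 13:30–19:00.
Sofia free within 09:00–19:00: 09:15–09:45, 11:15–12:15, 12:30–15:00, 15:45–18:00.
Maya ∩ Sofia: 09:15–09:45, 13:30–15:00, 15:45–18:00.
Maya ∩ Sofia ∩ Zara: 09:30–09:45, 13:30–14:15, 16:45–18:00.
Restricted to 11:30–17:15: 13:30–14:15, 16:45–17:15.
Total common minutes: 45 + 30 = 75.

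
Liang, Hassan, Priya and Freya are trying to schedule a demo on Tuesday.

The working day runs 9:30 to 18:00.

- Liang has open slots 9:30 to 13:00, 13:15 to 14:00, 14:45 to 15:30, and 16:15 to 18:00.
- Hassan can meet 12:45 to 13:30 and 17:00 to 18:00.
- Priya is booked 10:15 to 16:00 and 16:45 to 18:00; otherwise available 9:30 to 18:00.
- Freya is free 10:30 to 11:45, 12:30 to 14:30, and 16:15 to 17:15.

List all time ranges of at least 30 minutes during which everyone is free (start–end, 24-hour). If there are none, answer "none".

none

Priya free within 09:30–18:00: 09:30–10:15, 16:00–16:45.
Liang ∩ Hassan: 12:45–13:00, 13:15–13:30, 17:00–18:00.
Liang ∩ Hassan ∩ Priya: (none).
Liang ∩ Hassan ∩ Priya ∩ Freya: (none).
Windows ≥ 30 min: (none).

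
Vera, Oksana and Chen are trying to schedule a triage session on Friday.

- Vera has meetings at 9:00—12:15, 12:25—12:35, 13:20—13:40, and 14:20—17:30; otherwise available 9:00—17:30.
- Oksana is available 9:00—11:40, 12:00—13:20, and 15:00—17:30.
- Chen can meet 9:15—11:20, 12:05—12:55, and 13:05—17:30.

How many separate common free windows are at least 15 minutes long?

Vera free within 09:00–17:30: 12:15–12:25, 12:35–13:20, 13:40–14:20.
Vera ∩ Oksana: 12:15–12:25, 12:35–13:20.
Vera ∩ Oksana ∩ Chen: 12:15–12:25, 12:35–12:55, 13:05–13:20.
Windows ≥ 15 min: 12:35–12:55, 13:05–13:20.
That's 2 windows.

2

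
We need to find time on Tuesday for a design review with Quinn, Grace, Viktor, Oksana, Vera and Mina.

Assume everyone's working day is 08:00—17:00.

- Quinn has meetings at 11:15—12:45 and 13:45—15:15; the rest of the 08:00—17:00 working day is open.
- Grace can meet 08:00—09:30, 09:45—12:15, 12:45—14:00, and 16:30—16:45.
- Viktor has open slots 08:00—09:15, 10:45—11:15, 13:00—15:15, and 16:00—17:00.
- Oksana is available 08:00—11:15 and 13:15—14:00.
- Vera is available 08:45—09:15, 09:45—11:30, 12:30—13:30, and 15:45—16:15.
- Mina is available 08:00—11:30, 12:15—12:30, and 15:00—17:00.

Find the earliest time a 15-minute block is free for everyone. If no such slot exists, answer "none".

Quinn free within 08:00–17:00: 08:00–11:15, 12:45–13:45, 15:15–17:00.
Quinn ∩ Grace: 08:00–09:30, 09:45–11:15, 12:45–13:45, 16:30–16:45.
Quinn ∩ Grace ∩ Viktor: 08:00–09:15, 10:45–11:15, 13:00–13:45, 16:30–16:45.
Quinn ∩ Grace ∩ Viktor ∩ Oksana: 08:00–09:15, 10:45–11:15, 13:15–13:45.
Quinn ∩ Grace ∩ Viktor ∩ Oksana ∩ Vera: 08:45–09:15, 10:45–11:15, 13:15–13:30.
Quinn ∩ Grace ∩ Viktor ∩ Oksana ∩ Vera ∩ Mina: 08:45–09:15, 10:45–11:15.
Windows ≥ 15 min: 08:45–09:15, 10:45–11:15.
Earliest such window starts at 08:45.

08:45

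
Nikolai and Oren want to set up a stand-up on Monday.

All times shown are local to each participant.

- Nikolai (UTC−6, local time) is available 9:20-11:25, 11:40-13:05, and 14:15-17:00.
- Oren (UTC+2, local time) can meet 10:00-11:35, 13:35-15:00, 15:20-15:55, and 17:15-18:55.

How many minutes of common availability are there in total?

Nikolai → UTC: 15:20–17:25, 17:40–19:05, 20:15–23:00.
Oren → UTC: 08:00–09:35, 11:35–13:00, 13:20–13:55, 15:15–16:55.
Nikolai ∩ Oren: 15:20–16:55.
Total common minutes: 95.

95 minutes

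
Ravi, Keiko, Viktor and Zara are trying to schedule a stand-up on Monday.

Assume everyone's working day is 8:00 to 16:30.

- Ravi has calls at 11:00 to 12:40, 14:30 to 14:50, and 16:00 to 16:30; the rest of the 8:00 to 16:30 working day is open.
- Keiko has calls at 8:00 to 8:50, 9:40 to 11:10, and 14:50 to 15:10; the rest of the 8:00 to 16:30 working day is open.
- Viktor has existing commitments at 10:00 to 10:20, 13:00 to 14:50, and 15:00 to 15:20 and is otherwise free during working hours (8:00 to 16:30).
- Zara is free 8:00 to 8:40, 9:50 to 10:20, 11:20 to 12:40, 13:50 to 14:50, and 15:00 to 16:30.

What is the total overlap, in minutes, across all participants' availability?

40 minutes

Ravi free within 08:00–16:30: 08:00–11:00, 12:40–14:30, 14:50–16:00.
Keiko free within 08:00–16:30: 08:50–09:40, 11:10–14:50, 15:10–16:30.
Viktor free within 08:00–16:30: 08:00–10:00, 10:20–13:00, 14:50–15:00, 15:20–16:30.
Ravi ∩ Keiko: 08:50–09:40, 12:40–14:30, 15:10–16:00.
Ravi ∩ Keiko ∩ Viktor: 08:50–09:40, 12:40–13:00, 15:20–16:00.
Ravi ∩ Keiko ∩ Viktor ∩ Zara: 15:20–16:00.
Total common minutes: 40.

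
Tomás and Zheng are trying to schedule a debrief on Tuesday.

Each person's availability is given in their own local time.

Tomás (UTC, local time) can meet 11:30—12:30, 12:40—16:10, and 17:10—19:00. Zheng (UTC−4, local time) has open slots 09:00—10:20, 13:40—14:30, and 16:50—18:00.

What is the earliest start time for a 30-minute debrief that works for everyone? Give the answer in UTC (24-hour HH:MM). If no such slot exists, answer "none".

Tomás → UTC: 11:30–12:30, 12:40–16:10, 17:10–19:00.
Zheng → UTC: 13:00–14:20, 17:40–18:30, 20:50–22:00.
Tomás ∩ Zheng: 13:00–14:20, 17:40–18:30.
Windows ≥ 30 min: 13:00–14:20, 17:40–18:30.
Earliest such window starts at 13:00.

13:00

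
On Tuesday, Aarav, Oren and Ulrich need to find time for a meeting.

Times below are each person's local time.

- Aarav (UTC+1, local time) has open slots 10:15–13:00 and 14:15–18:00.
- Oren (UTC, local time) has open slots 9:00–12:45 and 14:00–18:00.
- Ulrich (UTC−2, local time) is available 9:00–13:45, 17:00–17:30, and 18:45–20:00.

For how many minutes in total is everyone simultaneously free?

Aarav → UTC: 09:15–12:00, 13:15–17:00.
Oren → UTC: 09:00–12:45, 14:00–18:00.
Ulrich → UTC: 11:00–15:45, 19:00–19:30, 20:45–22:00.
Aarav ∩ Oren: 09:15–12:00, 14:00–17:00.
Aarav ∩ Oren ∩ Ulrich: 11:00–12:00, 14:00–15:45.
Total common minutes: 60 + 105 = 165.

165 minutes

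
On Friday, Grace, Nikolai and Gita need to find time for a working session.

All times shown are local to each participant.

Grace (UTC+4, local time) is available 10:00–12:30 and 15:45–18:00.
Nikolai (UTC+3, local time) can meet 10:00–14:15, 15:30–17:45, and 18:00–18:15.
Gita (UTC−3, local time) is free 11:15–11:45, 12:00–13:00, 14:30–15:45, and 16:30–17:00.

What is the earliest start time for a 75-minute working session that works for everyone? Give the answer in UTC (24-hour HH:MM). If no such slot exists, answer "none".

Grace → UTC: 06:00–08:30, 11:45–14:00.
Nikolai → UTC: 07:00–11:15, 12:30–14:45, 15:00–15:15.
Gita → UTC: 14:15–14:45, 15:00–16:00, 17:30–18:45, 19:30–20:00.
Grace ∩ Nikolai: 07:00–08:30, 12:30–14:00.
Grace ∩ Nikolai ∩ Gita: (none).
Windows ≥ 75 min: (none).

none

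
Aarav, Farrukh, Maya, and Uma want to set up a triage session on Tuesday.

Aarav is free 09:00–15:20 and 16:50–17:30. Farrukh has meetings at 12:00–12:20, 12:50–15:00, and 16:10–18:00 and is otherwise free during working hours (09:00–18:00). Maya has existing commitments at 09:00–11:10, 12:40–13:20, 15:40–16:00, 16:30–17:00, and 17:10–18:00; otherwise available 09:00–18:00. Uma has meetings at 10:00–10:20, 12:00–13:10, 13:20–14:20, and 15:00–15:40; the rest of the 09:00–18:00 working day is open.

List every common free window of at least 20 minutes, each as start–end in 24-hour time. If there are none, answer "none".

11:10–12:00

Farrukh free within 09:00–18:00: 09:00–12:00, 12:20–12:50, 15:00–16:10.
Maya free within 09:00–18:00: 11:10–12:40, 13:20–15:40, 16:00–16:30, 17:00–17:10.
Uma free within 09:00–18:00: 09:00–10:00, 10:20–12:00, 13:10–13:20, 14:20–15:00, 15:40–18:00.
Aarav ∩ Farrukh: 09:00–12:00, 12:20–12:50, 15:00–15:20.
Aarav ∩ Farrukh ∩ Maya: 11:10–12:00, 12:20–12:40, 15:00–15:20.
Aarav ∩ Farrukh ∩ Maya ∩ Uma: 11:10–12:00.
Windows ≥ 20 min: 11:10–12:00.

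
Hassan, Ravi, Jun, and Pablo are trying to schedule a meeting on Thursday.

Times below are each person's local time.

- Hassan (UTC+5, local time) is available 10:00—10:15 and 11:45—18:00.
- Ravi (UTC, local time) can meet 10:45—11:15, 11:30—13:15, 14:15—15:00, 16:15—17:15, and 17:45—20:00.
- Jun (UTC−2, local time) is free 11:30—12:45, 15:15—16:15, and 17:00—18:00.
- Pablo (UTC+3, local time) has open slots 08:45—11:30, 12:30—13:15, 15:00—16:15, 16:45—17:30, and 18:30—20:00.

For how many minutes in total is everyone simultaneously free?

0 minutes

Hassan → UTC: 05:00–05:15, 06:45–13:00.
Ravi → UTC: 10:45–11:15, 11:30–13:15, 14:15–15:00, 16:15–17:15, 17:45–20:00.
Jun → UTC: 13:30–14:45, 17:15–18:15, 19:00–20:00.
Pablo → UTC: 05:45–08:30, 09:30–10:15, 12:00–13:15, 13:45–14:30, 15:30–17:00.
Hassan ∩ Ravi: 10:45–11:15, 11:30–13:00.
Hassan ∩ Ravi ∩ Jun: (none).
Hassan ∩ Ravi ∩ Jun ∩ Pablo: (none).
Total common minutes: 0.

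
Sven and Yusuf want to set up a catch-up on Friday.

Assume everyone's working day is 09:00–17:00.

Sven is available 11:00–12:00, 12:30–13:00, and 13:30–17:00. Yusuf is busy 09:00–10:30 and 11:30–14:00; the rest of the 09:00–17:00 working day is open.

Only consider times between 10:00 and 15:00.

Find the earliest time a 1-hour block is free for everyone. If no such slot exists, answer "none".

Yusuf free within 09:00–17:00: 10:30–11:30, 14:00–17:00.
Sven ∩ Yusuf: 11:00–11:30, 14:00–17:00.
Restricted to 10:00–15:00: 11:00–11:30, 14:00–15:00.
Windows ≥ 60 min: 14:00–15:00.
Earliest such window starts at 14:00.

14:00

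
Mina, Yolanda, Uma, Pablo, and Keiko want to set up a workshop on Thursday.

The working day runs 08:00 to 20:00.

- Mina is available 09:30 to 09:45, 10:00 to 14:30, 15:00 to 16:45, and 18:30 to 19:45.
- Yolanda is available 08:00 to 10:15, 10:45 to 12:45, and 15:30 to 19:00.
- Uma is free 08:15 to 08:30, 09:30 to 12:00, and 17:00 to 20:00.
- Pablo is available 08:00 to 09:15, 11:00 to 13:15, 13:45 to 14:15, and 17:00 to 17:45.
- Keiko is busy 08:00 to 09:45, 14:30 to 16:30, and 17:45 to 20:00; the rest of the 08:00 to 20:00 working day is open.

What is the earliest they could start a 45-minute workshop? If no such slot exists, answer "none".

Keiko free within 08:00–20:00: 09:45–14:30, 16:30–17:45.
Mina ∩ Yolanda: 09:30–09:45, 10:00–10:15, 10:45–12:45, 15:30–16:45, 18:30–19:00.
Mina ∩ Yolanda ∩ Uma: 09:30–09:45, 10:00–10:15, 10:45–12:00, 18:30–19:00.
Mina ∩ Yolanda ∩ Uma ∩ Pablo: 11:00–12:00.
Mina ∩ Yolanda ∩ Uma ∩ Pablo ∩ Keiko: 11:00–12:00.
Windows ≥ 45 min: 11:00–12:00.
Earliest such window starts at 11:00.

11:00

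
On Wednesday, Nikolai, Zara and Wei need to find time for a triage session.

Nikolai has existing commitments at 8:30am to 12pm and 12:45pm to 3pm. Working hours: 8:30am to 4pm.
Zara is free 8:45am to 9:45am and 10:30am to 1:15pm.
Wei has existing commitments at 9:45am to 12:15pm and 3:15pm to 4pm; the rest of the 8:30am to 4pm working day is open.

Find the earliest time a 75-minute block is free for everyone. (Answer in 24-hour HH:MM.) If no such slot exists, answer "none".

Nikolai free within 08:30–16:00: 12:00–12:45, 15:00–16:00.
Wei free within 08:30–16:00: 08:30–09:45, 12:15–15:15.
Nikolai ∩ Zara: 12:00–12:45.
Nikolai ∩ Zara ∩ Wei: 12:15–12:45.
Windows ≥ 75 min: (none).

none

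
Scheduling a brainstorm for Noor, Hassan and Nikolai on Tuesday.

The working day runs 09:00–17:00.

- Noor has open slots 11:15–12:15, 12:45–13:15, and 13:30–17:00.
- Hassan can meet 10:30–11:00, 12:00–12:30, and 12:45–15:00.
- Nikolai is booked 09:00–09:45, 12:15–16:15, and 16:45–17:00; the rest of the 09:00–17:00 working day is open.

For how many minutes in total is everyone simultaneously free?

Nikolai free within 09:00–17:00: 09:45–12:15, 16:15–16:45.
Noor ∩ Hassan: 12:00–12:15, 12:45–13:15, 13:30–15:00.
Noor ∩ Hassan ∩ Nikolai: 12:00–12:15.
Total common minutes: 15.

15 minutes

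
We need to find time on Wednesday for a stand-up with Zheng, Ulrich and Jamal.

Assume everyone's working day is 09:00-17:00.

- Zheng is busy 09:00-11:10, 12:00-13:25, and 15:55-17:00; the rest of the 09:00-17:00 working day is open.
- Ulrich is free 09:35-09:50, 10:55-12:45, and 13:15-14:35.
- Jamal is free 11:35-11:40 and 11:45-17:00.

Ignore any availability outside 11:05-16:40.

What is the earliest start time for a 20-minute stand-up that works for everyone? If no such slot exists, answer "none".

Zheng free within 09:00–17:00: 11:10–12:00, 13:25–15:55.
Zheng ∩ Ulrich: 11:10–12:00, 13:25–14:35.
Zheng ∩ Ulrich ∩ Jamal: 11:35–11:40, 11:45–12:00, 13:25–14:35.
Restricted to 11:05–16:40: 11:35–11:40, 11:45–12:00, 13:25–14:35.
Windows ≥ 20 min: 13:25–14:35.
Earliest such window starts at 13:25.

13:25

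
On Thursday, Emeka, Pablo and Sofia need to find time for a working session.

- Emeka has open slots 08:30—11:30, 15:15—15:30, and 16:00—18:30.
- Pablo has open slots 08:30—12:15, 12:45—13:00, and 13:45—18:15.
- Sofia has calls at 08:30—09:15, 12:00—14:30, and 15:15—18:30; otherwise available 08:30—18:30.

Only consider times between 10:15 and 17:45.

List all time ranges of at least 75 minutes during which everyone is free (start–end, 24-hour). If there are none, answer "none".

Sofia free within 08:30–18:30: 09:15–12:00, 14:30–15:15.
Emeka ∩ Pablo: 08:30–11:30, 15:15–15:30, 16:00–18:15.
Emeka ∩ Pablo ∩ Sofia: 09:15–11:30.
Restricted to 10:15–17:45: 10:15–11:30.
Windows ≥ 75 min: 10:15–11:30.

10:15–11:30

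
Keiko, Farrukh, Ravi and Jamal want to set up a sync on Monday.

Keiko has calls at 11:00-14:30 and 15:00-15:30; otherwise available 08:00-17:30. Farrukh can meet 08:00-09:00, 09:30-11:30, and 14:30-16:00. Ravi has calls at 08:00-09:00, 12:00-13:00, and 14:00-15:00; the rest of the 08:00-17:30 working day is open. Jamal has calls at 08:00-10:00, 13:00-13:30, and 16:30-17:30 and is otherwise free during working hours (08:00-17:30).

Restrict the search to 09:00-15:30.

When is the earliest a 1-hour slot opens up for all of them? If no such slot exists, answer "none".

10:00

Keiko free within 08:00–17:30: 08:00–11:00, 14:30–15:00, 15:30–17:30.
Ravi free within 08:00–17:30: 09:00–12:00, 13:00–14:00, 15:00–17:30.
Jamal free within 08:00–17:30: 10:00–13:00, 13:30–16:30.
Keiko ∩ Farrukh: 08:00–09:00, 09:30–11:00, 14:30–15:00, 15:30–16:00.
Keiko ∩ Farrukh ∩ Ravi: 09:30–11:00, 15:30–16:00.
Keiko ∩ Farrukh ∩ Ravi ∩ Jamal: 10:00–11:00, 15:30–16:00.
Restricted to 09:00–15:30: 10:00–11:00.
Windows ≥ 60 min: 10:00–11:00.
Earliest such window starts at 10:00.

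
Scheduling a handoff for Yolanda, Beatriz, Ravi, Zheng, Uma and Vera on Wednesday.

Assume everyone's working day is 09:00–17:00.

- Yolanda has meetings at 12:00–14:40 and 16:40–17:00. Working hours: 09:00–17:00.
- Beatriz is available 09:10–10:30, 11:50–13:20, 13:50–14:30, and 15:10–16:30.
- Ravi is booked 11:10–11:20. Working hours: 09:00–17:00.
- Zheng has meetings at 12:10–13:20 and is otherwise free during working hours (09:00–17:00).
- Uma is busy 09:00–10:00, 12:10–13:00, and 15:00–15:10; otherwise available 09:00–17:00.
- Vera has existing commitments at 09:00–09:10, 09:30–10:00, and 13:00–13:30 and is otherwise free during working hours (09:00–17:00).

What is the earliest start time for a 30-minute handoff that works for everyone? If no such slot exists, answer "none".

10:00

Yolanda free within 09:00–17:00: 09:00–12:00, 14:40–16:40.
Ravi free within 09:00–17:00: 09:00–11:10, 11:20–17:00.
Zheng free within 09:00–17:00: 09:00–12:10, 13:20–17:00.
Uma free within 09:00–17:00: 10:00–12:10, 13:00–15:00, 15:10–17:00.
Vera free within 09:00–17:00: 09:10–09:30, 10:00–13:00, 13:30–17:00.
Yolanda ∩ Beatriz: 09:10–10:30, 11:50–12:00, 15:10–16:30.
Yolanda ∩ Beatriz ∩ Ravi: 09:10–10:30, 11:50–12:00, 15:10–16:30.
Yolanda ∩ Beatriz ∩ Ravi ∩ Zheng: 09:10–10:30, 11:50–12:00, 15:10–16:30.
Yolanda ∩ Beatriz ∩ Ravi ∩ Zheng ∩ Uma: 10:00–10:30, 11:50–12:00, 15:10–16:30.
Yolanda ∩ Beatriz ∩ Ravi ∩ Zheng ∩ Uma ∩ Vera: 10:00–10:30, 11:50–12:00, 15:10–16:30.
Windows ≥ 30 min: 10:00–10:30, 15:10–16:30.
Earliest such window starts at 10:00.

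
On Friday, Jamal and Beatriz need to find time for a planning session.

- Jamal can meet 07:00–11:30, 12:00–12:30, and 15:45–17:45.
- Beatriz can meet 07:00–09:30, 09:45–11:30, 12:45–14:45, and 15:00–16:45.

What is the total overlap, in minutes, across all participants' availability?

315 minutes

Jamal ∩ Beatriz: 07:00–09:30, 09:45–11:30, 15:45–16:45.
Total common minutes: 150 + 105 + 60 = 315.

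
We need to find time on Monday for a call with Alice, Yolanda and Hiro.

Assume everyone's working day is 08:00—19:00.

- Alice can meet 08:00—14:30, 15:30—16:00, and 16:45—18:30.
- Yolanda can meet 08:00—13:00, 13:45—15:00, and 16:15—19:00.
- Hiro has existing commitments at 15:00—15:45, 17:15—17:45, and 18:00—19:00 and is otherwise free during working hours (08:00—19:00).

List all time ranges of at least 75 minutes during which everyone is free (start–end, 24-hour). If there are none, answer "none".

Hiro free within 08:00–19:00: 08:00–15:00, 15:45–17:15, 17:45–18:00.
Alice ∩ Yolanda: 08:00–13:00, 13:45–14:30, 16:45–18:30.
Alice ∩ Yolanda ∩ Hiro: 08:00–13:00, 13:45–14:30, 16:45–17:15, 17:45–18:00.
Windows ≥ 75 min: 08:00–13:00.

08:00–13:00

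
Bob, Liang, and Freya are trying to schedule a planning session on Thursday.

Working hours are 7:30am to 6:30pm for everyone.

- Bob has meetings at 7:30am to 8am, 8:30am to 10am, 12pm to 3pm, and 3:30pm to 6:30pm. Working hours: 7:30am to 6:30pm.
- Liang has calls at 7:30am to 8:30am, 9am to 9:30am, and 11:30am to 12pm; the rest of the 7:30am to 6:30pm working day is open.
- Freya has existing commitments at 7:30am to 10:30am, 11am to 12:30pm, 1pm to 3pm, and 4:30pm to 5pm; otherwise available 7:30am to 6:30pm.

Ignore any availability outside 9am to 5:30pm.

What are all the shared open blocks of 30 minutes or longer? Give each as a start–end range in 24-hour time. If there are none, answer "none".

10:30–11:00, 15:00–15:30

Bob free within 07:30–18:30: 08:00–08:30, 10:00–12:00, 15:00–15:30.
Liang free within 07:30–18:30: 08:30–09:00, 09:30–11:30, 12:00–18:30.
Freya free within 07:30–18:30: 10:30–11:00, 12:30–13:00, 15:00–16:30, 17:00–18:30.
Bob ∩ Liang: 10:00–11:30, 15:00–15:30.
Bob ∩ Liang ∩ Freya: 10:30–11:00, 15:00–15:30.
Restricted to 09:00–17:30: 10:30–11:00, 15:00–15:30.
Windows ≥ 30 min: 10:30–11:00, 15:00–15:30.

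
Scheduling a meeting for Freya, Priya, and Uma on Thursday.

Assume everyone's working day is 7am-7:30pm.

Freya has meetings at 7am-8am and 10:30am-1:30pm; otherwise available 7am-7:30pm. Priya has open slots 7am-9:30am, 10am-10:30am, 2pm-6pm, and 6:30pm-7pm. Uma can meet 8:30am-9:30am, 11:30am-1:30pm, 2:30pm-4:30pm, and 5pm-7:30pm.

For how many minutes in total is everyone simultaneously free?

270 minutes

Freya free within 07:00–19:30: 08:00–10:30, 13:30–19:30.
Freya ∩ Priya: 08:00–09:30, 10:00–10:30, 14:00–18:00, 18:30–19:00.
Freya ∩ Priya ∩ Uma: 08:30–09:30, 14:30–16:30, 17:00–18:00, 18:30–19:00.
Total common minutes: 60 + 120 + 60 + 30 = 270.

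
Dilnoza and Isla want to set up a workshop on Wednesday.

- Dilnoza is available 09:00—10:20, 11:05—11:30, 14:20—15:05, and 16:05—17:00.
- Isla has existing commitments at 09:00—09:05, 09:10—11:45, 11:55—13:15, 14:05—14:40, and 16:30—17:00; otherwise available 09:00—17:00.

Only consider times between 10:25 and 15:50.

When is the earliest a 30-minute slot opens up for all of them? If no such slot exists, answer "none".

none

Isla free within 09:00–17:00: 09:05–09:10, 11:45–11:55, 13:15–14:05, 14:40–16:30.
Dilnoza ∩ Isla: 09:05–09:10, 14:40–15:05, 16:05–16:30.
Restricted to 10:25–15:50: 14:40–15:05.
Windows ≥ 30 min: (none).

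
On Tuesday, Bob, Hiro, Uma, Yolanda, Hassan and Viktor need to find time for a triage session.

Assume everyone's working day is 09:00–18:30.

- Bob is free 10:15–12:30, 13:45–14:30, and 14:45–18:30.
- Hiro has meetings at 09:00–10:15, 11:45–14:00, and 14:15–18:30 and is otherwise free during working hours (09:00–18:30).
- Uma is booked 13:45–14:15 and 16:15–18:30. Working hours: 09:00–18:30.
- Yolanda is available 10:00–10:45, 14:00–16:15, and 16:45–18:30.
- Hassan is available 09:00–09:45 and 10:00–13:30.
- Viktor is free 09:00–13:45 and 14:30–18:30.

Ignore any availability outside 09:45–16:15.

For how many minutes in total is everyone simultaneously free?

30 minutes

Hiro free within 09:00–18:30: 10:15–11:45, 14:00–14:15.
Uma free within 09:00–18:30: 09:00–13:45, 14:15–16:15.
Bob ∩ Hiro: 10:15–11:45, 14:00–14:15.
Bob ∩ Hiro ∩ Uma: 10:15–11:45.
Bob ∩ Hiro ∩ Uma ∩ Yolanda: 10:15–10:45.
Bob ∩ Hiro ∩ Uma ∩ Yolanda ∩ Hassan: 10:15–10:45.
Bob ∩ Hiro ∩ Uma ∩ Yolanda ∩ Hassan ∩ Viktor: 10:15–10:45.
Restricted to 09:45–16:15: 10:15–10:45.
Total common minutes: 30.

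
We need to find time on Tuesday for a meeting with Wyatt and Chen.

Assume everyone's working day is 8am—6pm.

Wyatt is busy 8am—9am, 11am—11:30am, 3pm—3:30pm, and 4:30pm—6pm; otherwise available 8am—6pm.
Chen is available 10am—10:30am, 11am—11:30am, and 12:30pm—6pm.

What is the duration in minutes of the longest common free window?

150 minutes

Wyatt free within 08:00–18:00: 09:00–11:00, 11:30–15:00, 15:30–16:30.
Wyatt ∩ Chen: 10:00–10:30, 12:30–15:00, 15:30–16:30.
Common window lengths: 30, 150, 60 min; longest is 150.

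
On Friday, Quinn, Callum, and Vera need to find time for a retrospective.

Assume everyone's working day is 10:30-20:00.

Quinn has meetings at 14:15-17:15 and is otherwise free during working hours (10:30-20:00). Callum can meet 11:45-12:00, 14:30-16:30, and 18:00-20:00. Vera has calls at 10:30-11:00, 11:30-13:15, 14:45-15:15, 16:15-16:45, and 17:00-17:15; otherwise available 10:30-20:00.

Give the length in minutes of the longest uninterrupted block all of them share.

Quinn free within 10:30–20:00: 10:30–14:15, 17:15–20:00.
Vera free within 10:30–20:00: 11:00–11:30, 13:15–14:45, 15:15–16:15, 16:45–17:00, 17:15–20:00.
Quinn ∩ Callum: 11:45–12:00, 18:00–20:00.
Quinn ∩ Callum ∩ Vera: 18:00–20:00.
Single common window of 120 minutes.

120 minutes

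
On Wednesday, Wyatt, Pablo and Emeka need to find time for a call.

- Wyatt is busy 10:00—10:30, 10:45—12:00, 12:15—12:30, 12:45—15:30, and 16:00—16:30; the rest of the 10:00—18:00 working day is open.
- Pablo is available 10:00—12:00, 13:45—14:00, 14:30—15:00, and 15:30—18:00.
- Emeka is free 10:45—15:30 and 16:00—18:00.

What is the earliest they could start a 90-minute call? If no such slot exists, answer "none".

16:30

Wyatt free within 10:00–18:00: 10:30–10:45, 12:00–12:15, 12:30–12:45, 15:30–16:00, 16:30–18:00.
Wyatt ∩ Pablo: 10:30–10:45, 15:30–16:00, 16:30–18:00.
Wyatt ∩ Pablo ∩ Emeka: 16:30–18:00.
Windows ≥ 90 min: 16:30–18:00.
Earliest such window starts at 16:30.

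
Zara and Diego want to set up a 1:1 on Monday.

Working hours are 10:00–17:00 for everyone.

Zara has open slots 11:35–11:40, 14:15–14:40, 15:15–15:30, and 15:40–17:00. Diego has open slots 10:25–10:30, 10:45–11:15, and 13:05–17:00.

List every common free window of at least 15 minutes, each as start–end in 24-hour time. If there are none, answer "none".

Zara ∩ Diego: 14:15–14:40, 15:15–15:30, 15:40–17:00.
Windows ≥ 15 min: 14:15–14:40, 15:15–15:30, 15:40–17:00.

14:15–14:40, 15:15–15:30, 15:40–17:00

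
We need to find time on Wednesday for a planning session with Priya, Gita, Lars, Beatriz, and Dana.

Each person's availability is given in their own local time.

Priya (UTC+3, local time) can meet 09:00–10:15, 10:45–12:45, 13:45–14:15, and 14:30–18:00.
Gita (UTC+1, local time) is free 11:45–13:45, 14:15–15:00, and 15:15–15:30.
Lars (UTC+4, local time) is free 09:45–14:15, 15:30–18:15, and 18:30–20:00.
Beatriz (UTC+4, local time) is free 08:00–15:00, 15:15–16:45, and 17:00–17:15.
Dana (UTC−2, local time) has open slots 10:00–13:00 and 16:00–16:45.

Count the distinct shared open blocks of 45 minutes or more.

1

Priya → UTC: 06:00–07:15, 07:45–09:45, 10:45–11:15, 11:30–15:00.
Gita → UTC: 10:45–12:45, 13:15–14:00, 14:15–14:30.
Lars → UTC: 05:45–10:15, 11:30–14:15, 14:30–16:00.
Beatriz → UTC: 04:00–11:00, 11:15–12:45, 13:00–13:15.
Dana → UTC: 12:00–15:00, 18:00–18:45.
Priya ∩ Gita: 10:45–11:15, 11:30–12:45, 13:15–14:00, 14:15–14:30.
Priya ∩ Gita ∩ Lars: 11:30–12:45, 13:15–14:00.
Priya ∩ Gita ∩ Lars ∩ Beatriz: 11:30–12:45.
Priya ∩ Gita ∩ Lars ∩ Beatriz ∩ Dana: 12:00–12:45.
Windows ≥ 45 min: 12:00–12:45.
That's 1 window.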